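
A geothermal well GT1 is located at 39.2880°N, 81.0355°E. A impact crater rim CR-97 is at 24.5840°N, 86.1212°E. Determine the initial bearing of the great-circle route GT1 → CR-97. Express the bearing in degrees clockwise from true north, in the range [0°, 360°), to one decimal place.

Δλ = 5.0857°
y = sin Δλ · cos φ₂ = 0.080610
x = cos φ₁ sin φ₂ − sin φ₁ cos φ₂ cos Δλ = -0.251559
θ = atan2(y, x) = 162.2323° → 162.2323° (mod 360°)

162.2°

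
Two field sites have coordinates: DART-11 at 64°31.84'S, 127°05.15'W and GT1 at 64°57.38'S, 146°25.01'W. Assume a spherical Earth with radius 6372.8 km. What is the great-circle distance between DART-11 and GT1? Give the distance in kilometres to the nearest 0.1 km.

915.0 km

DART-11: φ = -64.53067°, λ = -127.08583°
GT1: φ = -64.95633°, λ = -146.41683°
Δφ = -0.4257°,  Δλ = -19.3310°
a = sin²(Δφ/2) + cos φ₁ cos φ₂ sin²(Δλ/2) = 0.005145
c = 2·arcsin(√a) = 0.143583 rad = 8.2267°
d = R·c = 6372.8 × 0.143583 = 915.0 km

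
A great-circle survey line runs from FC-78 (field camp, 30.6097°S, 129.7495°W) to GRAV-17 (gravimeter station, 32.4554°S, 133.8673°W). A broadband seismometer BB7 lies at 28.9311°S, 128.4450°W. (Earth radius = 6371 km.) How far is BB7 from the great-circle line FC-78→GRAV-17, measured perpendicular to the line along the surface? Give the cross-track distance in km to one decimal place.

δ₁₃ = central angle FC-78→BB7 = 0.035339 rad  (haversine)
θ₁₃ = bearing FC-78→BB7 = 34.328°,  θ₁₂ = bearing FC-78→GRAV-17 = 241.195°
dₓₜ = R·arcsin(sin δ₁₃ · sin(θ₁₃ − θ₁₂)) = 6371·arcsin(0.03533·sin(-206.867°)) = 101.730 km
|dₓₜ| = 101.730 km

101.7 km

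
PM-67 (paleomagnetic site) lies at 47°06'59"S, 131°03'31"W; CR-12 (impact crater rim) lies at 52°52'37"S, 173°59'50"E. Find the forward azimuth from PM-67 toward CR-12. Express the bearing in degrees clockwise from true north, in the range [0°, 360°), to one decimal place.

239.7°

PM-67: φ = -47.11639°, λ = -131.05861°
CR-12: φ = -52.87694°, λ = +173.99722°
Δλ = -54.9442°
y = sin Δλ · cos φ₂ = -0.494044
x = cos φ₁ sin φ₂ − sin φ₁ cos φ₂ cos Δλ = -0.288595
θ = atan2(y, x) = -120.2913° → 239.7087° (mod 360°)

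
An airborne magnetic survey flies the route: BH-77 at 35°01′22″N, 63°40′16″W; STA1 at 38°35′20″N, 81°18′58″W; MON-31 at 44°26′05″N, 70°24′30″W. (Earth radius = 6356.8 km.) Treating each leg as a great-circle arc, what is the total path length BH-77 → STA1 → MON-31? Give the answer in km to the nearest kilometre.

2727 km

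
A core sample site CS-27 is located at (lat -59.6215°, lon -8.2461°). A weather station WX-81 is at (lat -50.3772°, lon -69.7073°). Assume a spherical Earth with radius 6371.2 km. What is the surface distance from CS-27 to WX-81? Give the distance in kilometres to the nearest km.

3898 km

Δφ = 9.2443°,  Δλ = -61.4612°
a = sin²(Δφ/2) + cos φ₁ cos φ₂ sin²(Δλ/2) = 0.090708
c = 2·arcsin(√a) = 0.611854 rad = 35.0567°
d = R·c = 6371.2 × 0.611854 = 3898.2 km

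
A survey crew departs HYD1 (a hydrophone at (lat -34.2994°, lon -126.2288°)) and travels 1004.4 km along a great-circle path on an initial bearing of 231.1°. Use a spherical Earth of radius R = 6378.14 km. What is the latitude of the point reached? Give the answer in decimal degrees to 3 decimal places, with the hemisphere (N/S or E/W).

δ = d/R = 1004.4/6378.14 = 0.157475 rad
φ₂ = arcsin(sin φ₁ cos δ + cos φ₁ sin δ cos θ)
   = arcsin(-0.56352·0.98763 + 0.82610·0.15683·-0.62796) = -39.63539°
λ₂ = λ₁ + atan2(sin θ sin δ cos φ₁, cos δ − sin φ₁ sin φ₂) = -135.34746°

39.635°S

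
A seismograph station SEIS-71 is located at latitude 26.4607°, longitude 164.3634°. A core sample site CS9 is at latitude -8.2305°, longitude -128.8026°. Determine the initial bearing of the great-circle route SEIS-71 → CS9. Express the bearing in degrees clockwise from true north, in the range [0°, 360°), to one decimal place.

108.3°

Δλ = 66.8340°
y = sin Δλ · cos φ₂ = 0.909900
x = cos φ₁ sin φ₂ − sin φ₁ cos φ₂ cos Δλ = -0.301644
θ = atan2(y, x) = 108.3411° → 108.3411° (mod 360°)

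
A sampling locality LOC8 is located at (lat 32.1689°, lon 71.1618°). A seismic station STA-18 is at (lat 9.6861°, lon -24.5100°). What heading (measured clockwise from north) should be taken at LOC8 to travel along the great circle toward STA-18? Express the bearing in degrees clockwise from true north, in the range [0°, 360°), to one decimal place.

Δλ = -95.6718°
y = sin Δλ · cos φ₂ = -0.980918
x = cos φ₁ sin φ₂ − sin φ₁ cos φ₂ cos Δλ = 0.194289
θ = atan2(y, x) = -78.7965° → 281.2035° (mod 360°)

281.2°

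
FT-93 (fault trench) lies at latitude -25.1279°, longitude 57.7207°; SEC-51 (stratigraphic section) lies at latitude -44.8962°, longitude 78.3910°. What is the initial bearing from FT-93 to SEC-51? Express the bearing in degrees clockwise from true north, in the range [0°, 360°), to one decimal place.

Δλ = 20.6703°
y = sin Δλ · cos φ₂ = 0.250053
x = cos φ₁ sin φ₂ − sin φ₁ cos φ₂ cos Δλ = -0.357581
θ = atan2(y, x) = 145.0353° → 145.0353° (mod 360°)

145.0°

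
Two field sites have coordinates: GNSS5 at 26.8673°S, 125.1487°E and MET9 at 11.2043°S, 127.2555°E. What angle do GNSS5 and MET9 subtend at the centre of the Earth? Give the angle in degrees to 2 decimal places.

15.79°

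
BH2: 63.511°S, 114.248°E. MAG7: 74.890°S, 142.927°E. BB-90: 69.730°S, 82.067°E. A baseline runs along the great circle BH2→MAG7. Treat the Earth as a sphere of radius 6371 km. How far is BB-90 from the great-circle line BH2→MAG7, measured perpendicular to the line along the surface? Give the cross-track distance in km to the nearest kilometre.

δ₁₃ = central angle BH2→BB-90 = 0.244015 rad  (haversine)
θ₁₃ = bearing BH2→BB-90 = 229.793°,  θ₁₂ = bearing BH2→MAG7 = 151.026°
dₓₜ = R·arcsin(sin δ₁₃ · sin(θ₁₃ − θ₁₂)) = 6371·arcsin(0.24160·sin(78.767°)) = 1524.255 km
|dₓₜ| = 1524.255 km

1524 km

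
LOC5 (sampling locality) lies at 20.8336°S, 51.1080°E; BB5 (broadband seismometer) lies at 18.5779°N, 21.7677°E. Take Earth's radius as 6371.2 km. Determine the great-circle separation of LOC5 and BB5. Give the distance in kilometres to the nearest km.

Δφ = 39.4115°,  Δλ = -29.3403°
a = sin²(Δφ/2) + cos φ₁ cos φ₂ sin²(Δλ/2) = 0.170517
c = 2·arcsin(√a) = 0.851354 rad = 48.7790°
d = R·c = 6371.2 × 0.851354 = 5424.1 km

5424 km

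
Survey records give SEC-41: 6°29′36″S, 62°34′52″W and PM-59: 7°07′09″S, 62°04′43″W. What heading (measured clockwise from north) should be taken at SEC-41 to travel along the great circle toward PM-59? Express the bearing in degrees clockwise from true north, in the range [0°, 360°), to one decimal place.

141.5°

SEC-41: φ = -6.49333°, λ = -62.58111°
PM-59: φ = -7.11917°, λ = -62.07861°
Δλ = 0.5025°
y = sin Δλ · cos φ₂ = 0.008703
x = cos φ₁ sin φ₂ − sin φ₁ cos φ₂ cos Δλ = -0.010927
θ = atan2(y, x) = 141.4651° → 141.4651° (mod 360°)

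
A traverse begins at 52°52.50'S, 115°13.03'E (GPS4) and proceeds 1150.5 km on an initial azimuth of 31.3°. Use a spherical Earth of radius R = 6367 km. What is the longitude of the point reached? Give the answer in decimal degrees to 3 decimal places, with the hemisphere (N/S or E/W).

122.645°E

GPS4: φ = -52.87500°, λ = +115.21717°
δ = d/R = 1150.5/6367 = 0.180697 rad
φ₂ = arcsin(sin φ₁ cos δ + cos φ₁ sin δ cos θ)
   = arcsin(-0.79732·0.98372 + 0.60356·0.17972·0.85446) = -43.76145°
λ₂ = λ₁ + atan2(sin θ sin δ cos φ₁, cos δ − sin φ₁ sin φ₂) = 122.64486°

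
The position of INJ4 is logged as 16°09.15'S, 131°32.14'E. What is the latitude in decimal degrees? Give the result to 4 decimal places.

16.1525°S

16° + 9.15′/60 = 16 + 0.15250 = 16.1525°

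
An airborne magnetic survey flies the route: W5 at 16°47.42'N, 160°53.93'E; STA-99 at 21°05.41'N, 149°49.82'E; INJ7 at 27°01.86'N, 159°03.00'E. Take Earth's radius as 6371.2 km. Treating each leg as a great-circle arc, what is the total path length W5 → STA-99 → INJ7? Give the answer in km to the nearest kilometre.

W5: φ = +16.79033°, λ = +160.89883°
STA-99: φ = +21.09017°, λ = +149.83033°
INJ7: φ = +27.03100°, λ = +159.05000°
W5→STA-99: c = 0.197452 rad, d = 1258.01 km
STA-99→INJ7: c = 0.179726 rad, d = 1145.07 km
Total = 1258.01 + 1145.07 = 2403.08 km

2403 km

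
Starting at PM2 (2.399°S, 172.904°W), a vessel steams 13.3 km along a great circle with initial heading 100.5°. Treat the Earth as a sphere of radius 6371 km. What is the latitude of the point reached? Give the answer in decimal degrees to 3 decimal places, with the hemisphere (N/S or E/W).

2.421°S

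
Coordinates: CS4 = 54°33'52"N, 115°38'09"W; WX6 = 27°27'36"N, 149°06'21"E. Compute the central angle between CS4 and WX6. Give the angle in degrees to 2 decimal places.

70.82°

CS4: φ = +54.56444°, λ = -115.63583°
WX6: φ = +27.46000°, λ = +149.10583°
Δφ = -27.1044°,  Δλ = -95.2583°
a = sin²(Δφ/2) + cos φ₁ cos φ₂ sin²(Δλ/2) = 0.335718
c = 2·arcsin(√a) = 1.236013 rad = 70.8183°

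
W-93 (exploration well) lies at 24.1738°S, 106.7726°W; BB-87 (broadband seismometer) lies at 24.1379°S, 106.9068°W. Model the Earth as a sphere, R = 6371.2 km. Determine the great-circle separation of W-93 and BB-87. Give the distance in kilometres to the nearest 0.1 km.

Δφ = 0.0359°,  Δλ = -0.1342°
a = sin²(Δφ/2) + cos φ₁ cos φ₂ sin²(Δλ/2) = 0.000001
c = 2·arcsin(√a) = 0.002227 rad = 0.1276°
d = R·c = 6371.2 × 0.002227 = 14.2 km

14.2 km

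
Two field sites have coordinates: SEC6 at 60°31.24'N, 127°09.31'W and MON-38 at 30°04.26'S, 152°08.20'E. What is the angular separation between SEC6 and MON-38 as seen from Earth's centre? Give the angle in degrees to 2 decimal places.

111.56°

SEC6: φ = +60.52067°, λ = -127.15517°
MON-38: φ = -30.07100°, λ = +152.13667°
Δφ = -90.5917°,  Δλ = -80.7082°
a = sin²(Δφ/2) + cos φ₁ cos φ₂ sin²(Δλ/2) = 0.683719
c = 2·arcsin(√a) = 1.947049 rad = 111.5577°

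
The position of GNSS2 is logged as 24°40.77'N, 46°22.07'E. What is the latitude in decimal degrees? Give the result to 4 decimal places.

24.6795°N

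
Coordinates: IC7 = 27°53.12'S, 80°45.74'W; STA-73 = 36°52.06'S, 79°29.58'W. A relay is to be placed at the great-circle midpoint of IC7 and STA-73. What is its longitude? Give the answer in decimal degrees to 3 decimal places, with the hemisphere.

80.159°W

IC7: φ = -27.88533°, λ = -80.76233°
STA-73: φ = -36.86767°, λ = -79.49300°
Bx = cos φ₂ cos Δλ = 0.799827,  By = cos φ₂ sin Δλ = 0.017722
φₘ = atan2(sin φ₁ + sin φ₂, √((cos φ₁ + Bx)² + By²)) = -32.37809°
λₘ = λ₁ + atan2(By, cos φ₁ + Bx) = -80.15928°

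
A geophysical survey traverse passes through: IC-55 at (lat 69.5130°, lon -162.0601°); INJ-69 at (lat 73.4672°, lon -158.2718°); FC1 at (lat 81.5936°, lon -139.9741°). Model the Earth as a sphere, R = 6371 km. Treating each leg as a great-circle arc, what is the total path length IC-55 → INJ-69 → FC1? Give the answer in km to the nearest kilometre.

IC-55→INJ-69: c = 0.072101 rad, d = 459.35 km
INJ-69→FC1: c = 0.156009 rad, d = 993.94 km
Total = 459.35 + 993.94 = 1453.29 km

1453 km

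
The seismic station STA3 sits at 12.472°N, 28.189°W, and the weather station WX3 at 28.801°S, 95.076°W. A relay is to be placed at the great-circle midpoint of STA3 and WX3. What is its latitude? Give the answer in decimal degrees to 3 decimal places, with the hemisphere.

Bx = cos φ₂ cos Δλ = 0.343987,  By = cos φ₂ sin Δλ = -0.805960
φₘ = atan2(sin φ₁ + sin φ₂, √((cos φ₁ + Bx)² + By²)) = -9.74982°
λₘ = λ₁ + atan2(By, cos φ₁ + Bx) = -59.58872°

9.750°S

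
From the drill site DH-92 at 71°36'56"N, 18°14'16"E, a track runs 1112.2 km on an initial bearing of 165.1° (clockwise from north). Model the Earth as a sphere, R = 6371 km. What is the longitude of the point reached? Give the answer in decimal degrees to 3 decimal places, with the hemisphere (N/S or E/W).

23.667°E

DH-92: φ = +71.61556°, λ = +18.23778°
δ = d/R = 1112.2/6371 = 0.174572 rad
φ₂ = arcsin(sin φ₁ cos δ + cos φ₁ sin δ cos θ)
   = arcsin(0.94896·0.98480 + 0.31539·0.17369·-0.96638) = 61.83608°
λ₂ = λ₁ + atan2(sin θ sin δ cos φ₁, cos δ − sin φ₁ sin φ₂) = 23.66727°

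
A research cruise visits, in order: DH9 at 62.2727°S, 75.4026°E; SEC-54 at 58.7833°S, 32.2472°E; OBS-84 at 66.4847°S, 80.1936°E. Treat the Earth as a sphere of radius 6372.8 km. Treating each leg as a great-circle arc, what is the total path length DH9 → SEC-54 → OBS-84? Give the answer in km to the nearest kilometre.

4870 km

DH9→SEC-54: c = 0.368360 rad, d = 2347.48 km
SEC-54→OBS-84: c = 0.395761 rad, d = 2522.11 km
Total = 2347.48 + 2522.11 = 4869.59 km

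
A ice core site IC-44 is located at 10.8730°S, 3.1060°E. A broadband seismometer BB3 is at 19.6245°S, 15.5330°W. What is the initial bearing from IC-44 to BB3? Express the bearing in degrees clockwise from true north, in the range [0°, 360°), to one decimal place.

241.8°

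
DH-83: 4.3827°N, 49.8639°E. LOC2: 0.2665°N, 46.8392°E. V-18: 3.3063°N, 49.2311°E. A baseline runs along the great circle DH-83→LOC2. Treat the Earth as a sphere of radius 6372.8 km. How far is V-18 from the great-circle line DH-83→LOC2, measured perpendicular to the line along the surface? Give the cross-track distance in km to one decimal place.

δ₁₃ = central angle DH-83→V-18 = 0.021780 rad  (haversine)
θ₁₃ = bearing DH-83→V-18 = 210.416°,  θ₁₂ = bearing DH-83→LOC2 = 216.361°
dₓₜ = R·arcsin(sin δ₁₃ · sin(θ₁₃ − θ₁₂)) = 6372.8·arcsin(0.02178·sin(-5.944°)) = -14.374 km
|dₓₜ| = 14.374 km

14.4 km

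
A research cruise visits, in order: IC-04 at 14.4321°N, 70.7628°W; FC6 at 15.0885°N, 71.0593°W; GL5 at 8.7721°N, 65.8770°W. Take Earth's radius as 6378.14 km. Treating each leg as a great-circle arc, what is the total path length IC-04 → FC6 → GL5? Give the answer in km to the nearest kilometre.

981 km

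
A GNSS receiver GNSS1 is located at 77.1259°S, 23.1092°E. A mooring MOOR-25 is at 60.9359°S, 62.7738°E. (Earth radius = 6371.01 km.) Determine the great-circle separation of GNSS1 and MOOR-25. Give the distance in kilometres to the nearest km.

2302 km

Δφ = 16.1900°,  Δλ = 39.6646°
a = sin²(Δφ/2) + cos φ₁ cos φ₂ sin²(Δλ/2) = 0.032287
c = 2·arcsin(√a) = 0.361336 rad = 20.7030°
d = R·c = 6371.01 × 0.361336 = 2302.1 km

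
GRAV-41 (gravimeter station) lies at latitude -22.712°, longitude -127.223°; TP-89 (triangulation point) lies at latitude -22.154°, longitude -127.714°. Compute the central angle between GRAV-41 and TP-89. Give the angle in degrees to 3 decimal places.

0.719°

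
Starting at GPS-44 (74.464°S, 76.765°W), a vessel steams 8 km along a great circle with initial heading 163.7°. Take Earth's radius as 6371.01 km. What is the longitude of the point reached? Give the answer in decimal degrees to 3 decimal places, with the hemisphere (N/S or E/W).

76.689°W

δ = d/R = 8/6371.01 = 0.001256 rad
φ₂ = arcsin(sin φ₁ cos δ + cos φ₁ sin δ cos θ)
   = arcsin(-0.96346·1.00000 + 0.26784·0.00126·-0.95981) = -74.53304°
λ₂ = λ₁ + atan2(sin θ sin δ cos φ₁, cos δ − sin φ₁ sin φ₂) = -76.68928°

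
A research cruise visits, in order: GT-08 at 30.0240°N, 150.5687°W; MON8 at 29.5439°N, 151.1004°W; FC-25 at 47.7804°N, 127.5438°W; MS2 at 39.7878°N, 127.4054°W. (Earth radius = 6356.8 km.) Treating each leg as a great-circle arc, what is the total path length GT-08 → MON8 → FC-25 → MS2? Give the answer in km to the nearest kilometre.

3812 km

GT-08→MON8: c = 0.011622 rad, d = 73.88 km
MON8→FC-25: c = 0.448599 rad, d = 2851.66 km
FC-25→MS2: c = 0.139508 rad, d = 886.82 km
Total = 73.88 + 2851.66 + 886.82 = 3812.36 km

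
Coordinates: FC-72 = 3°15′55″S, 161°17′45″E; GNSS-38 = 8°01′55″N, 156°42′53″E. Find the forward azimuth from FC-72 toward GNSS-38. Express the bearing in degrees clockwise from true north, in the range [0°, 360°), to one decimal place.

FC-72: φ = -3.26528°, λ = +161.29583°
GNSS-38: φ = +8.03194°, λ = +156.71472°
Δλ = -4.5811°
y = sin Δλ · cos φ₂ = -0.079087
x = cos φ₁ sin φ₂ − sin φ₁ cos φ₂ cos Δλ = 0.195718
θ = atan2(y, x) = -22.0029° → 337.9971° (mod 360°)

338.0°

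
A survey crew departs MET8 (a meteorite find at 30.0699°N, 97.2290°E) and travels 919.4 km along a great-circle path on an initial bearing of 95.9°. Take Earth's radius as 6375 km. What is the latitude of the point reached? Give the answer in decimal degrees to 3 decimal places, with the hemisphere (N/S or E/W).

28.886°N

δ = d/R = 919.4/6375 = 0.144220 rad
φ₂ = arcsin(sin φ₁ cos δ + cos φ₁ sin δ cos θ)
   = arcsin(0.50106·0.98962 + 0.86541·0.14372·-0.10279) = 28.88606°
λ₂ = λ₁ + atan2(sin θ sin δ cos φ₁, cos δ − sin φ₁ sin φ₂) = 106.62592°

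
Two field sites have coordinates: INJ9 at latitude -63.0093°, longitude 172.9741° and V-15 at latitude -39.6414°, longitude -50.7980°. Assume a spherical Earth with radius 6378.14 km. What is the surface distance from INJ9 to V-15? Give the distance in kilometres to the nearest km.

7967 km

Δφ = 23.3679°,  Δλ = 136.2279°
a = sin²(Δφ/2) + cos φ₁ cos φ₂ sin²(Δλ/2) = 0.341935
c = 2·arcsin(√a) = 1.249149 rad = 71.5710°
d = R·c = 6378.14 × 1.249149 = 7967.2 km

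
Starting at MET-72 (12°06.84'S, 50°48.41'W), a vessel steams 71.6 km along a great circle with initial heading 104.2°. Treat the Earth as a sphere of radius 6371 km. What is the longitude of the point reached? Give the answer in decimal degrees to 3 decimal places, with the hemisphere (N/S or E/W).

50.168°W

MET-72: φ = -12.11400°, λ = -50.80683°
δ = d/R = 71.6/6371 = 0.011238 rad
φ₂ = arcsin(sin φ₁ cos δ + cos φ₁ sin δ cos θ)
   = arcsin(-0.20986·0.99994 + 0.97773·0.01124·-0.24531) = -12.27122°
λ₂ = λ₁ + atan2(sin θ sin δ cos φ₁, cos δ − sin φ₁ sin φ₂) = -50.16800°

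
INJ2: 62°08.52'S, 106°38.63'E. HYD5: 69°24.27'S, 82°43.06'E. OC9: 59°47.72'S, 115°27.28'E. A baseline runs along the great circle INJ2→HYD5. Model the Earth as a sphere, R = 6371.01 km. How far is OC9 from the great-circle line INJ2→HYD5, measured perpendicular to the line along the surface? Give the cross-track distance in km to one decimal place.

INJ2: φ = -62.14200°, λ = +106.64383°
HYD5: φ = -69.40450°, λ = +82.71767°
OC9: φ = -59.79533°, λ = +115.45467°
δ₁₃ = central angle INJ2→OC9 = 0.085029 rad  (haversine)
θ₁₃ = bearing INJ2→OC9 = 65.145°,  θ₁₂ = bearing INJ2→HYD5 = 222.971°
dₓₜ = R·arcsin(sin δ₁₃ · sin(θ₁₃ − θ₁₂)) = 6371.01·arcsin(0.08493·sin(-157.827°)) = -204.238 km
|dₓₜ| = 204.238 km

204.2 km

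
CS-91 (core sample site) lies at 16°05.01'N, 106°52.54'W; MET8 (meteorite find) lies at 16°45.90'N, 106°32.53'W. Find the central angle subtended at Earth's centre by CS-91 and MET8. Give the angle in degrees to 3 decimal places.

CS-91: φ = +16.08350°, λ = -106.87567°
MET8: φ = +16.76500°, λ = -106.54217°
Δφ = 0.6815°,  Δλ = 0.3335°
a = sin²(Δφ/2) + cos φ₁ cos φ₂ sin²(Δλ/2) = 0.000043
c = 2·arcsin(√a) = 0.013140 rad = 0.7528°

0.753°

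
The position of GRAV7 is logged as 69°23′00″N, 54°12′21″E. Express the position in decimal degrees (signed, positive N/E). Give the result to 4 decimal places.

lat: 69.3833° N → +69.3833°
lon: 54.2058° E → +54.2058°

+69.3833°, +54.2058°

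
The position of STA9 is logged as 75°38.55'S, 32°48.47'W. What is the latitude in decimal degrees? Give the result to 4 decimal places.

75° + 38.55′/60 = 75 + 0.64250 = 75.6425°

75.6425°S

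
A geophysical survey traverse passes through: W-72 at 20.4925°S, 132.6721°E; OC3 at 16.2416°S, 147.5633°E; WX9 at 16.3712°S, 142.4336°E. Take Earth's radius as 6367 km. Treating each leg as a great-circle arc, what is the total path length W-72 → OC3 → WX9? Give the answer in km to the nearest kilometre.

W-72→OC3: c = 0.257438 rad, d = 1639.11 km
OC3→WX9: c = 0.085956 rad, d = 547.28 km
Total = 1639.11 + 547.28 = 2186.39 km

2186 km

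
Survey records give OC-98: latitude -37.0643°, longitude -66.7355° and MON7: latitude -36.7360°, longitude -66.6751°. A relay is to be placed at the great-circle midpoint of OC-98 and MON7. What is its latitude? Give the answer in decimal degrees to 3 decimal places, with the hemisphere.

Bx = cos φ₂ cos Δλ = 0.801400,  By = cos φ₂ sin Δλ = 0.000845
φₘ = atan2(sin φ₁ + sin φ₂, √((cos φ₁ + Bx)² + By²)) = -36.90015°
λₘ = λ₁ + atan2(By, cos φ₁ + Bx) = -66.70524°

36.900°S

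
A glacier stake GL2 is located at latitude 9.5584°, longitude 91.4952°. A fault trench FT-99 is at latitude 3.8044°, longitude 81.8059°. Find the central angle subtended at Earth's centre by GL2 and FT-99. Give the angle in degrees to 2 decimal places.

Δφ = -5.7540°,  Δλ = -9.6893°
a = sin²(Δφ/2) + cos φ₁ cos φ₂ sin²(Δλ/2) = 0.009537
c = 2·arcsin(√a) = 0.195630 rad = 11.2087°

11.21°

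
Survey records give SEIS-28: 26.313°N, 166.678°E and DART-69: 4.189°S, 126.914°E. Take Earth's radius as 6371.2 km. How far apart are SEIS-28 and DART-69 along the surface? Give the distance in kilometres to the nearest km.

5459 km

Δφ = -30.5020°,  Δλ = -39.7640°
a = sin²(Δφ/2) + cos φ₁ cos φ₂ sin²(Δλ/2) = 0.172591
c = 2·arcsin(√a) = 0.856854 rad = 49.0941°
d = R·c = 6371.2 × 0.856854 = 5459.2 km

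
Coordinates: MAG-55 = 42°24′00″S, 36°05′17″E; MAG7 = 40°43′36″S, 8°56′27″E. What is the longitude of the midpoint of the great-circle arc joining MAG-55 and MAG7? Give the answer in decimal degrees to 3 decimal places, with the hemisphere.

MAG-55: φ = -42.40000°, λ = +36.08806°
MAG7: φ = -40.72667°, λ = +8.94083°
Bx = cos φ₂ cos Δλ = 0.674346,  By = cos φ₂ sin Δλ = -0.345782
φₘ = atan2(sin φ₁ + sin φ₂, √((cos φ₁ + Bx)² + By²)) = -42.37017°
λₘ = λ₁ + atan2(By, cos φ₁ + Bx) = 22.33532°

22.335°E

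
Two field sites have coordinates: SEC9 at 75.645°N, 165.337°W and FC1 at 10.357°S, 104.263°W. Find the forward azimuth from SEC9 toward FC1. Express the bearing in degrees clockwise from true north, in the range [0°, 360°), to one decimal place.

120.4°

Δλ = 61.0740°
y = sin Δλ · cos φ₂ = 0.860984
x = cos φ₁ sin φ₂ − sin φ₁ cos φ₂ cos Δλ = -0.505516
θ = atan2(y, x) = 120.4188° → 120.4188° (mod 360°)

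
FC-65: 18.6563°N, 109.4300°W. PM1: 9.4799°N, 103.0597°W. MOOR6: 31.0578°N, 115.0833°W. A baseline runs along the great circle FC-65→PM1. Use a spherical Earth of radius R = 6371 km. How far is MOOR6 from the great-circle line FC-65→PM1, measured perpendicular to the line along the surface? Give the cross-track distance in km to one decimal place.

δ₁₃ = central angle FC-65→MOOR6 = 0.234119 rad  (haversine)
θ₁₃ = bearing FC-65→MOOR6 = 338.669°,  θ₁₂ = bearing FC-65→PM1 = 145.211°
dₓₜ = R·arcsin(sin δ₁₃ · sin(θ₁₃ − θ₁₂)) = 6371·arcsin(0.23199·sin(193.458°)) = -344.135 km
|dₓₜ| = 344.135 km

344.1 km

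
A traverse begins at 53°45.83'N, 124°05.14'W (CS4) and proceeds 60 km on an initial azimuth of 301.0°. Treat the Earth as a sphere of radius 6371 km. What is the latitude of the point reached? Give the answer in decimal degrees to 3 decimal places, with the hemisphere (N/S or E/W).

54.039°N

CS4: φ = +53.76383°, λ = -124.08567°
δ = d/R = 60/6371 = 0.009418 rad
φ₂ = arcsin(sin φ₁ cos δ + cos φ₁ sin δ cos θ)
   = arcsin(0.80659·0.99996 + 0.59111·0.00942·0.51504) = 54.03918°
λ₂ = λ₁ + atan2(sin θ sin δ cos φ₁, cos δ − sin φ₁ sin φ₂) = -124.87331°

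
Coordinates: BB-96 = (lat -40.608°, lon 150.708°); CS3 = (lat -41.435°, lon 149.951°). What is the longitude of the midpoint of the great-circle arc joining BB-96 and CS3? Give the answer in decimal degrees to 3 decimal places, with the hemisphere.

150.332°E

Bx = cos φ₂ cos Δλ = 0.749642,  By = cos φ₂ sin Δλ = -0.009905
φₘ = atan2(sin φ₁ + sin φ₂, √((cos φ₁ + Bx)² + By²)) = -41.02212°
λₘ = λ₁ + atan2(By, cos φ₁ + Bx) = 150.33188°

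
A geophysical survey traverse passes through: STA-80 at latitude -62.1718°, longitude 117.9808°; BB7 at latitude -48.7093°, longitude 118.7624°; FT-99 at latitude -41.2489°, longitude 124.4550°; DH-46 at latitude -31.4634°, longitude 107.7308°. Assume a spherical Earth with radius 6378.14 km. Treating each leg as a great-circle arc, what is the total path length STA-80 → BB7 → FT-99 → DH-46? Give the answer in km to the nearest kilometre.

STA-80→BB7: c = 0.235088 rad, d = 1499.42 km
BB7→FT-99: c = 0.147863 rad, d = 943.09 km
FT-99→DH-46: c = 0.289719 rad, d = 1847.87 km
Total = 1499.42 + 943.09 + 1847.87 = 4290.39 km

4290 km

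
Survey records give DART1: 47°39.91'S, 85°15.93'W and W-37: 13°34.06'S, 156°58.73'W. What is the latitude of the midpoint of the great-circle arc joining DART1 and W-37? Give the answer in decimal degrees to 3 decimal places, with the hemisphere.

35.903°S

DART1: φ = -47.66517°, λ = -85.26550°
W-37: φ = -13.56767°, λ = -156.97883°
Bx = cos φ₂ cos Δλ = 0.305015,  By = cos φ₂ sin Δλ = -0.923001
φₘ = atan2(sin φ₁ + sin φ₂, √((cos φ₁ + Bx)² + By²)) = -35.90309°
λₘ = λ₁ + atan2(By, cos φ₁ + Bx) = -128.59436°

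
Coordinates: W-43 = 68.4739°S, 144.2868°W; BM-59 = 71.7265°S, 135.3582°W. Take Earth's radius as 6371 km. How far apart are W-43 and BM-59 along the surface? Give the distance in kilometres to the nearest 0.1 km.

Δφ = -3.2526°,  Δλ = 8.9286°
a = sin²(Δφ/2) + cos φ₁ cos φ₂ sin²(Δλ/2) = 0.001503
c = 2·arcsin(√a) = 0.077544 rad = 4.4429°
d = R·c = 6371 × 0.077544 = 494.0 km

494.0 km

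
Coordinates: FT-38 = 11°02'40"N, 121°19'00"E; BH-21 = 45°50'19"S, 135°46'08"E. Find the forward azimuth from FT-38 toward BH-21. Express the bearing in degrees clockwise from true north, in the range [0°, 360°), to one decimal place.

FT-38: φ = +11.04444°, λ = +121.31667°
BH-21: φ = -45.83861°, λ = +135.76889°
Δλ = 14.4522°
y = sin Δλ · cos φ₂ = 0.173873
x = cos φ₁ sin φ₂ − sin φ₁ cos φ₂ cos Δλ = -0.833334
θ = atan2(y, x) = 168.2145° → 168.2145° (mod 360°)

168.2°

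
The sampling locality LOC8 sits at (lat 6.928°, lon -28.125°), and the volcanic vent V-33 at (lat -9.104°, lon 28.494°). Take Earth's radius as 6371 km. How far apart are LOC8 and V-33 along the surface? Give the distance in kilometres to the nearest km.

6522 km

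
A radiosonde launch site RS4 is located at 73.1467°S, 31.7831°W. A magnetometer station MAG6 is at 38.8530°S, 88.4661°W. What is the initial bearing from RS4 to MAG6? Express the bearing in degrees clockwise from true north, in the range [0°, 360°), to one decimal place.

289.3°

Δλ = -56.6830°
y = sin Δλ · cos φ₂ = -0.650765
x = cos φ₁ sin φ₂ − sin φ₁ cos φ₂ cos Δλ = 0.227502
θ = atan2(y, x) = -70.7308° → 289.2692° (mod 360°)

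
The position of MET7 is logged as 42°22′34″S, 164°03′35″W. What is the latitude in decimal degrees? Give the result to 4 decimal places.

42° + 22′/60 + 34″/3600 = 42 + 0.36667 + 0.00944 = 42.3761°

42.3761°S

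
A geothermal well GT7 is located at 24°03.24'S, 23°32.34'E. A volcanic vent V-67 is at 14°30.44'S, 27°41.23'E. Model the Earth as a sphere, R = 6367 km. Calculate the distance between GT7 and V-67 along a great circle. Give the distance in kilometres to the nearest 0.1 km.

GT7: φ = -24.05400°, λ = +23.53900°
V-67: φ = -14.50733°, λ = +27.68717°
Δφ = 9.5467°,  Δλ = 4.1482°
a = sin²(Δφ/2) + cos φ₁ cos φ₂ sin²(Δλ/2) = 0.008083
c = 2·arcsin(√a) = 0.180049 rad = 10.3160°
d = R·c = 6367 × 0.180049 = 1146.4 km

1146.4 km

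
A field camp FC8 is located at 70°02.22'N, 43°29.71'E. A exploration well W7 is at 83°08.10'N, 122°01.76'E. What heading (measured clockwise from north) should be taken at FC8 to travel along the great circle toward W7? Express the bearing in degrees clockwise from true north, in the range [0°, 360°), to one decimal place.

20.3°

FC8: φ = +70.03700°, λ = +43.49517°
W7: φ = +83.13500°, λ = +122.02933°
Δλ = 78.5342°
y = sin Δλ · cos φ₂ = 0.117145
x = cos φ₁ sin φ₂ − sin φ₁ cos φ₂ cos Δλ = 0.316633
θ = atan2(y, x) = 20.3030° → 20.3030° (mod 360°)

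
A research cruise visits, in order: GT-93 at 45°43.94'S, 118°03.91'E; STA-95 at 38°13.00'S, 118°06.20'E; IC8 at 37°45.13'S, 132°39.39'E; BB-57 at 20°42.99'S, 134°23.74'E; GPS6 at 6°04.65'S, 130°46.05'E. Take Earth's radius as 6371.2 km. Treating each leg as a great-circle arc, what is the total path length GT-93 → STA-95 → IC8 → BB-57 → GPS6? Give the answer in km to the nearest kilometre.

5687 km

GT-93: φ = -45.73233°, λ = +118.06517°
STA-95: φ = -38.21667°, λ = +118.10333°
IC8: φ = -37.75217°, λ = +132.65650°
BB-57: φ = -20.71650°, λ = +134.39567°
GPS6: φ = -6.07750°, λ = +130.76750°
GT-93→STA-95: c = 0.131174 rad, d = 835.74 km
STA-95→IC8: c = 0.200156 rad, d = 1275.23 km
IC8→BB-57: c = 0.298489 rad, d = 1901.73 km
BB-57→GPS6: c = 0.262774 rad, d = 1674.18 km
Total = 835.74 + 1275.23 + 1901.73 + 1674.18 = 5686.89 km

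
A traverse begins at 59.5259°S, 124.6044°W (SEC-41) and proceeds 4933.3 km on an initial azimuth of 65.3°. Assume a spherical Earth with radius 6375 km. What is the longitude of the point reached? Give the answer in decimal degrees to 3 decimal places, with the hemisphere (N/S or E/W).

δ = d/R = 4933.3/6375 = 0.773851 rad
φ₂ = arcsin(sin φ₁ cos δ + cos φ₁ sin δ cos θ)
   = arcsin(-0.86186·0.71522 + 0.50715·0.69889·0.41787) = -27.92478°
λ₂ = λ₁ + atan2(sin θ sin δ cos φ₁, cos δ − sin φ₁ sin φ₂) = -78.66323°

78.663°W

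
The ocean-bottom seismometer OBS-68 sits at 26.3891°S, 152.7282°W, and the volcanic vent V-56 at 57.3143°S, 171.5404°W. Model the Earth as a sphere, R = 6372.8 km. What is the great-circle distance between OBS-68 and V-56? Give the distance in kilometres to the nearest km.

3748 km

Δφ = -30.9252°,  Δλ = -18.8122°
a = sin²(Δφ/2) + cos φ₁ cos φ₂ sin²(Δλ/2) = 0.084002
c = 2·arcsin(√a) = 0.588099 rad = 33.6956°
d = R·c = 6372.8 × 0.588099 = 3747.8 km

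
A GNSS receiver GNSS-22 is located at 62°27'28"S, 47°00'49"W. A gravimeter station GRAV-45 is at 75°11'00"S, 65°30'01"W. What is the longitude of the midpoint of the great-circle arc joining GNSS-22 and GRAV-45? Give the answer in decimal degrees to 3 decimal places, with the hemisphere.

GNSS-22: φ = -62.45778°, λ = -47.01361°
GRAV-45: φ = -75.18333°, λ = -65.50028°
Bx = cos φ₂ cos Δλ = 0.242531,  By = cos φ₂ sin Δλ = -0.081087
φₘ = atan2(sin φ₁ + sin φ₂, √((cos φ₁ + Bx)² + By²)) = -69.05066°
λₘ = λ₁ + atan2(By, cos φ₁ + Bx) = -53.57538°

53.575°W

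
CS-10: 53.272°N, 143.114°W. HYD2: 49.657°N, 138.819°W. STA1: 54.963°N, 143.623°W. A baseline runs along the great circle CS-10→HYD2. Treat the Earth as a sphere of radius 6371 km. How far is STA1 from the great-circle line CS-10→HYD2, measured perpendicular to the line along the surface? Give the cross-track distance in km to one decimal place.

δ₁₃ = central angle CS-10→STA1 = 0.029969 rad  (haversine)
θ₁₃ = bearing CS-10→STA1 = 350.200°,  θ₁₂ = bearing CS-10→HYD2 = 141.793°
dₓₜ = R·arcsin(sin δ₁₃ · sin(θ₁₃ − θ₁₂)) = 6371·arcsin(0.02996·sin(208.407°)) = -90.823 km
|dₓₜ| = 90.823 km

90.8 km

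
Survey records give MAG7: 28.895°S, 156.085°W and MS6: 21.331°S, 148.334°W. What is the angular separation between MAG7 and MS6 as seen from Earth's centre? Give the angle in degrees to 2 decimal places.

Δφ = 7.5640°,  Δλ = 7.7510°
a = sin²(Δφ/2) + cos φ₁ cos φ₂ sin²(Δλ/2) = 0.008076
c = 2·arcsin(√a) = 0.179979 rad = 10.3121°

10.31°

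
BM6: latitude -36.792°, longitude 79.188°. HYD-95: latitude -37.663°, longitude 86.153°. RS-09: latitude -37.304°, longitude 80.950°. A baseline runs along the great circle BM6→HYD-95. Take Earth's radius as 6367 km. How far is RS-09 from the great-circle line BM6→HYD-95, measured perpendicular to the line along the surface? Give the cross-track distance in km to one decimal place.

δ₁₃ = central angle BM6→RS-09 = 0.026120 rad  (haversine)
θ₁₃ = bearing BM6→RS-09 = 110.535°,  θ₁₂ = bearing BM6→HYD-95 = 101.023°
dₓₜ = R·arcsin(sin δ₁₃ · sin(θ₁₃ − θ₁₂)) = 6367·arcsin(0.02612·sin(9.511°)) = 27.478 km
|dₓₜ| = 27.478 km

27.5 km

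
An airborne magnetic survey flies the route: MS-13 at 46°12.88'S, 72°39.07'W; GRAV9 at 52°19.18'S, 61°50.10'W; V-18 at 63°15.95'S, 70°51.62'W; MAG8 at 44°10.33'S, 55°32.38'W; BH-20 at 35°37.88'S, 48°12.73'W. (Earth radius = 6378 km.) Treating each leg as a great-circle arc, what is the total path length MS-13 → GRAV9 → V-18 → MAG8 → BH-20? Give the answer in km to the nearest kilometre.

MS-13: φ = -46.21467°, λ = -72.65117°
GRAV9: φ = -52.31967°, λ = -61.83500°
V-18: φ = -63.26583°, λ = -70.86033°
MAG8: φ = -44.17217°, λ = -55.53967°
BH-20: φ = -35.63133°, λ = -48.21217°
MS-13→GRAV9: c = 0.162571 rad, d = 1036.88 km
GRAV9→V-18: c = 0.208214 rad, d = 1327.99 km
V-18→MAG8: c = 0.366692 rad, d = 2338.76 km
MAG8→BH-20: c = 0.178284 rad, d = 1137.10 km
Total = 1036.88 + 1327.99 + 2338.76 + 1137.10 = 5840.73 km

5841 km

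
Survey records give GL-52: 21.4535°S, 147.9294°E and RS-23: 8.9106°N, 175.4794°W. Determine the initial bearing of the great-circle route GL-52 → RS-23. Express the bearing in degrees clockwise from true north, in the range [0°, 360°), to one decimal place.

Δλ = 36.5912°
y = sin Δλ · cos φ₂ = 0.588907
x = cos φ₁ sin φ₂ − sin φ₁ cos φ₂ cos Δλ = 0.434278
θ = atan2(y, x) = 53.5938° → 53.5938° (mod 360°)

53.6°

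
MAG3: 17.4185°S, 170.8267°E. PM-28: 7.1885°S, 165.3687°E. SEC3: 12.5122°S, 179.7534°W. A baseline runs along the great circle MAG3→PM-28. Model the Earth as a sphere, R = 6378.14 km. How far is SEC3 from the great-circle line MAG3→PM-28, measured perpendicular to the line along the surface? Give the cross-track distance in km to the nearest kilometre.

1150 km

δ₁₃ = central angle MAG3→SEC3 = 0.180382 rad  (haversine)
θ₁₃ = bearing MAG3→SEC3 = 62.951°,  θ₁₂ = bearing MAG3→PM-28 = 331.835°
dₓₜ = R·arcsin(sin δ₁₃ · sin(θ₁₃ − θ₁₂)) = 6378.14·arcsin(0.17941·sin(-268.884°)) = 1150.282 km
|dₓₜ| = 1150.282 km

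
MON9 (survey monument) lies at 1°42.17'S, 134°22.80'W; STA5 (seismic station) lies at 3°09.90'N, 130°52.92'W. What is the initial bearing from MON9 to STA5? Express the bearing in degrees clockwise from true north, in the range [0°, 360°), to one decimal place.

MON9: φ = -1.70283°, λ = -134.38000°
STA5: φ = +3.16500°, λ = -130.88200°
Δλ = 3.4980°
y = sin Δλ · cos φ₂ = 0.060921
x = cos φ₁ sin φ₂ − sin φ₁ cos φ₂ cos Δλ = 0.084802
θ = atan2(y, x) = 35.6929° → 35.6929° (mod 360°)

35.7°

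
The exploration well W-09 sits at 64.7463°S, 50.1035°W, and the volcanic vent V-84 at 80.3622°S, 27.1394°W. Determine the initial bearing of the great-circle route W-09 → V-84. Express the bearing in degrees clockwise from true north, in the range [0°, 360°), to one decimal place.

Δλ = 22.9641°
y = sin Δλ · cos φ₂ = 0.065319
x = cos φ₁ sin φ₂ − sin φ₁ cos φ₂ cos Δλ = -0.281187
θ = atan2(y, x) = 166.9222° → 166.9222° (mod 360°)

166.9°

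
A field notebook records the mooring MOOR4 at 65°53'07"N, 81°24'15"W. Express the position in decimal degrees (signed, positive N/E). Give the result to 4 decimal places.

lat: 65.8853° N → +65.8853°
lon: 81.4042° W → -81.4042°

+65.8853°, -81.4042°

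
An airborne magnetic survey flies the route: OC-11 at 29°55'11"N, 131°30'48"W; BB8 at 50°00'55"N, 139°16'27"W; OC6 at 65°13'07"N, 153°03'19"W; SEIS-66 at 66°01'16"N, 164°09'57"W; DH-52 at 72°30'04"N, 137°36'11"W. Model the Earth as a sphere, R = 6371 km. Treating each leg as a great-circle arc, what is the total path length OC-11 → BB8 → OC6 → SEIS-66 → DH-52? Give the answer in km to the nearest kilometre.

5967 km

OC-11: φ = +29.91972°, λ = -131.51333°
BB8: φ = +50.01528°, λ = -139.27417°
OC6: φ = +65.21861°, λ = -153.05528°
SEIS-66: φ = +66.02111°, λ = -164.16583°
DH-52: φ = +72.50111°, λ = -137.60306°
OC-11→BB8: c = 0.365292 rad, d = 2327.27 km
BB8→OC6: c = 0.293464 rad, d = 1869.66 km
OC6→SEIS-66: c = 0.081150 rad, d = 517.01 km
SEIS-66→DH-52: c = 0.196722 rad, d = 1253.32 km
Total = 2327.27 + 1869.66 + 517.01 + 1253.32 = 5967.25 km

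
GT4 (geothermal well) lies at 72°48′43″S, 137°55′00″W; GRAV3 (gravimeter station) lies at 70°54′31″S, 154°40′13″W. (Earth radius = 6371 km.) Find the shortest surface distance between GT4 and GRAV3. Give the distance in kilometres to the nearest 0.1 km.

GT4: φ = -72.81194°, λ = -137.91667°
GRAV3: φ = -70.90861°, λ = -154.67028°
Δφ = 1.9033°,  Δλ = -16.7536°
a = sin²(Δφ/2) + cos φ₁ cos φ₂ sin²(Δλ/2) = 0.002327
c = 2·arcsin(√a) = 0.096519 rad = 5.5301°
d = R·c = 6371 × 0.096519 = 614.9 km

614.9 km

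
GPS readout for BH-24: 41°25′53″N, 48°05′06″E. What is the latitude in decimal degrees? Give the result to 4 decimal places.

41° + 25′/60 + 53″/3600 = 41 + 0.41667 + 0.01472 = 41.4314°

41.4314°N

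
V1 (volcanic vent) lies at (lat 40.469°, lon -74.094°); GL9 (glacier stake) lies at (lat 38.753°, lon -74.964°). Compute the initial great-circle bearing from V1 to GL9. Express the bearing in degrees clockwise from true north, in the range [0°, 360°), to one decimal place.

201.6°

Δλ = -0.8700°
y = sin Δλ · cos φ₂ = -0.011841
x = cos φ₁ sin φ₂ − sin φ₁ cos φ₂ cos Δλ = -0.029887
θ = atan2(y, x) = -158.3868° → 201.6132° (mod 360°)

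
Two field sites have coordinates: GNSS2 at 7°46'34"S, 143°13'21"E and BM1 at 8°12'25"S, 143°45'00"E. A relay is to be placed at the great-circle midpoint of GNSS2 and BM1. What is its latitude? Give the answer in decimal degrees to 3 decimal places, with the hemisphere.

7.992°S

GNSS2: φ = -7.77611°, λ = +143.22250°
BM1: φ = -8.20694°, λ = +143.75000°
Bx = cos φ₂ cos Δλ = 0.989717,  By = cos φ₂ sin Δλ = 0.009112
φₘ = atan2(sin φ₁ + sin φ₂, √((cos φ₁ + Bx)² + By²)) = -7.99161°
λₘ = λ₁ + atan2(By, cos φ₁ + Bx) = 143.48611°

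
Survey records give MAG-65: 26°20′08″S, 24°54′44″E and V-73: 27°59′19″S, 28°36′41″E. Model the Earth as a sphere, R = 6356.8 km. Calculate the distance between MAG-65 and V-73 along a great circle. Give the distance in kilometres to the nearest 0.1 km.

408.6 km

MAG-65: φ = -26.33556°, λ = +24.91222°
V-73: φ = -27.98861°, λ = +28.61139°
Δφ = -1.6531°,  Δλ = 3.6992°
a = sin²(Δφ/2) + cos φ₁ cos φ₂ sin²(Δλ/2) = 0.001032
c = 2·arcsin(√a) = 0.064276 rad = 3.6827°
d = R·c = 6356.8 × 0.064276 = 408.6 km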